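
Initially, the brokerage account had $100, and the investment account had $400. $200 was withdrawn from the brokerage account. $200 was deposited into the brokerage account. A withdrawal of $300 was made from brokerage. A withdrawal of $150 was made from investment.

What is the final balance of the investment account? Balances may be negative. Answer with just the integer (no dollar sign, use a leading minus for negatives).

Tracking account balances step by step:
Start: brokerage=100, investment=400
Event 1 (withdraw 200 from brokerage): brokerage: 100 - 200 = -100. Balances: brokerage=-100, investment=400
Event 2 (deposit 200 to brokerage): brokerage: -100 + 200 = 100. Balances: brokerage=100, investment=400
Event 3 (withdraw 300 from brokerage): brokerage: 100 - 300 = -200. Balances: brokerage=-200, investment=400
Event 4 (withdraw 150 from investment): investment: 400 - 150 = 250. Balances: brokerage=-200, investment=250

Final balance of investment: 250

Answer: 250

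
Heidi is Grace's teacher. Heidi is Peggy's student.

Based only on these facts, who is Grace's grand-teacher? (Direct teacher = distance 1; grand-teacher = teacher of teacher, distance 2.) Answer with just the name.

Reconstructing the teacher chain from the given facts:
  Peggy -> Heidi -> Grace
(each arrow means 'teacher of the next')
Positions in the chain (0 = top):
  position of Peggy: 0
  position of Heidi: 1
  position of Grace: 2

Grace is at position 2; the grand-teacher is 2 steps up the chain, i.e. position 0: Peggy.

Answer: Peggy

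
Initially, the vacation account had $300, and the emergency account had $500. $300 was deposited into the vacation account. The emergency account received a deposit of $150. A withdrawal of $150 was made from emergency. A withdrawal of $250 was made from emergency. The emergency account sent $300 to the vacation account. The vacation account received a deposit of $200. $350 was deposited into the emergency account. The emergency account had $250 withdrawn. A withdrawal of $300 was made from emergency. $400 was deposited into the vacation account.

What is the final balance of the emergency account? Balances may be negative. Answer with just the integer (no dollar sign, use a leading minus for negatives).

Answer: -250

Derivation:
Tracking account balances step by step:
Start: vacation=300, emergency=500
Event 1 (deposit 300 to vacation): vacation: 300 + 300 = 600. Balances: vacation=600, emergency=500
Event 2 (deposit 150 to emergency): emergency: 500 + 150 = 650. Balances: vacation=600, emergency=650
Event 3 (withdraw 150 from emergency): emergency: 650 - 150 = 500. Balances: vacation=600, emergency=500
Event 4 (withdraw 250 from emergency): emergency: 500 - 250 = 250. Balances: vacation=600, emergency=250
Event 5 (transfer 300 emergency -> vacation): emergency: 250 - 300 = -50, vacation: 600 + 300 = 900. Balances: vacation=900, emergency=-50
Event 6 (deposit 200 to vacation): vacation: 900 + 200 = 1100. Balances: vacation=1100, emergency=-50
Event 7 (deposit 350 to emergency): emergency: -50 + 350 = 300. Balances: vacation=1100, emergency=300
Event 8 (withdraw 250 from emergency): emergency: 300 - 250 = 50. Balances: vacation=1100, emergency=50
Event 9 (withdraw 300 from emergency): emergency: 50 - 300 = -250. Balances: vacation=1100, emergency=-250
Event 10 (deposit 400 to vacation): vacation: 1100 + 400 = 1500. Balances: vacation=1500, emergency=-250

Final balance of emergency: -250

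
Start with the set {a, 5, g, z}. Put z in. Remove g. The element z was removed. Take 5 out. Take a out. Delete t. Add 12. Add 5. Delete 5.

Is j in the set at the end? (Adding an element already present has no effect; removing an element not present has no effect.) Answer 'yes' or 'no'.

Answer: no

Derivation:
Tracking the set through each operation:
Start: {5, a, g, z}
Event 1 (add z): already present, no change. Set: {5, a, g, z}
Event 2 (remove g): removed. Set: {5, a, z}
Event 3 (remove z): removed. Set: {5, a}
Event 4 (remove 5): removed. Set: {a}
Event 5 (remove a): removed. Set: {}
Event 6 (remove t): not present, no change. Set: {}
Event 7 (add 12): added. Set: {12}
Event 8 (add 5): added. Set: {12, 5}
Event 9 (remove 5): removed. Set: {12}

Final set: {12} (size 1)
j is NOT in the final set.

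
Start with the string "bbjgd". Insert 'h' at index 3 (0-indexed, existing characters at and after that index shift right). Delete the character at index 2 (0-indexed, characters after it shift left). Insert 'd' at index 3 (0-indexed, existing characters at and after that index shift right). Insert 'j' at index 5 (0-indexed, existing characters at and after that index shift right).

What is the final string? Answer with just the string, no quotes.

Answer: bbhdgjd

Derivation:
Applying each edit step by step:
Start: "bbjgd"
Op 1 (insert 'h' at idx 3): "bbjgd" -> "bbjhgd"
Op 2 (delete idx 2 = 'j'): "bbjhgd" -> "bbhgd"
Op 3 (insert 'd' at idx 3): "bbhgd" -> "bbhdgd"
Op 4 (insert 'j' at idx 5): "bbhdgd" -> "bbhdgjd"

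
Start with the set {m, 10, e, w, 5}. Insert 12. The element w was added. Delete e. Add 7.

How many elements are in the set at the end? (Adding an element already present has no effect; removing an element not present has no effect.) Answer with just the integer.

Tracking the set through each operation:
Start: {10, 5, e, m, w}
Event 1 (add 12): added. Set: {10, 12, 5, e, m, w}
Event 2 (add w): already present, no change. Set: {10, 12, 5, e, m, w}
Event 3 (remove e): removed. Set: {10, 12, 5, m, w}
Event 4 (add 7): added. Set: {10, 12, 5, 7, m, w}

Final set: {10, 12, 5, 7, m, w} (size 6)

Answer: 6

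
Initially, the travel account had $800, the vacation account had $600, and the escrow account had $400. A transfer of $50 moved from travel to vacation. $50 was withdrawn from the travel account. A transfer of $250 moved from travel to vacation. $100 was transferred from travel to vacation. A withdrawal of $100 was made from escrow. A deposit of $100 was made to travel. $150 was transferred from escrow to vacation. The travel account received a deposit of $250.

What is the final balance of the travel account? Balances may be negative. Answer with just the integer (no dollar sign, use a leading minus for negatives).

Tracking account balances step by step:
Start: travel=800, vacation=600, escrow=400
Event 1 (transfer 50 travel -> vacation): travel: 800 - 50 = 750, vacation: 600 + 50 = 650. Balances: travel=750, vacation=650, escrow=400
Event 2 (withdraw 50 from travel): travel: 750 - 50 = 700. Balances: travel=700, vacation=650, escrow=400
Event 3 (transfer 250 travel -> vacation): travel: 700 - 250 = 450, vacation: 650 + 250 = 900. Balances: travel=450, vacation=900, escrow=400
Event 4 (transfer 100 travel -> vacation): travel: 450 - 100 = 350, vacation: 900 + 100 = 1000. Balances: travel=350, vacation=1000, escrow=400
Event 5 (withdraw 100 from escrow): escrow: 400 - 100 = 300. Balances: travel=350, vacation=1000, escrow=300
Event 6 (deposit 100 to travel): travel: 350 + 100 = 450. Balances: travel=450, vacation=1000, escrow=300
Event 7 (transfer 150 escrow -> vacation): escrow: 300 - 150 = 150, vacation: 1000 + 150 = 1150. Balances: travel=450, vacation=1150, escrow=150
Event 8 (deposit 250 to travel): travel: 450 + 250 = 700. Balances: travel=700, vacation=1150, escrow=150

Final balance of travel: 700

Answer: 700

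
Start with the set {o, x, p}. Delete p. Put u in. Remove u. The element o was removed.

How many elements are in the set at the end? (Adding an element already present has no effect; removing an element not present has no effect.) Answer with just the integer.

Tracking the set through each operation:
Start: {o, p, x}
Event 1 (remove p): removed. Set: {o, x}
Event 2 (add u): added. Set: {o, u, x}
Event 3 (remove u): removed. Set: {o, x}
Event 4 (remove o): removed. Set: {x}

Final set: {x} (size 1)

Answer: 1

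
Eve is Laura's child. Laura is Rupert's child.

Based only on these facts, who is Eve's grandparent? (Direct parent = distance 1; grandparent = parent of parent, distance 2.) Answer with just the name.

Reconstructing the parent chain from the given facts:
  Rupert -> Laura -> Eve
(each arrow means 'parent of the next')
Positions in the chain (0 = top):
  position of Rupert: 0
  position of Laura: 1
  position of Eve: 2

Eve is at position 2; the grandparent is 2 steps up the chain, i.e. position 0: Rupert.

Answer: Rupert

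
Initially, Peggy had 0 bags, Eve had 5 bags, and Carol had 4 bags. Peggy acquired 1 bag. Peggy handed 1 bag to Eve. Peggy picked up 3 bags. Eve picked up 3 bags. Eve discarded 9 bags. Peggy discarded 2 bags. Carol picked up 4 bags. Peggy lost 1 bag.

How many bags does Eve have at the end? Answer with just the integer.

Answer: 0

Derivation:
Tracking counts step by step:
Start: Peggy=0, Eve=5, Carol=4
Event 1 (Peggy +1): Peggy: 0 -> 1. State: Peggy=1, Eve=5, Carol=4
Event 2 (Peggy -> Eve, 1): Peggy: 1 -> 0, Eve: 5 -> 6. State: Peggy=0, Eve=6, Carol=4
Event 3 (Peggy +3): Peggy: 0 -> 3. State: Peggy=3, Eve=6, Carol=4
Event 4 (Eve +3): Eve: 6 -> 9. State: Peggy=3, Eve=9, Carol=4
Event 5 (Eve -9): Eve: 9 -> 0. State: Peggy=3, Eve=0, Carol=4
Event 6 (Peggy -2): Peggy: 3 -> 1. State: Peggy=1, Eve=0, Carol=4
Event 7 (Carol +4): Carol: 4 -> 8. State: Peggy=1, Eve=0, Carol=8
Event 8 (Peggy -1): Peggy: 1 -> 0. State: Peggy=0, Eve=0, Carol=8

Eve's final count: 0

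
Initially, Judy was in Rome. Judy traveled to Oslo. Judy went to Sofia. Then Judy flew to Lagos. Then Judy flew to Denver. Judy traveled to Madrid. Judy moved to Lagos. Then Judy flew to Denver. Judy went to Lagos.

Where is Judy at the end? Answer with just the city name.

Answer: Lagos

Derivation:
Tracking Judy's location:
Start: Judy is in Rome.
After move 1: Rome -> Oslo. Judy is in Oslo.
After move 2: Oslo -> Sofia. Judy is in Sofia.
After move 3: Sofia -> Lagos. Judy is in Lagos.
After move 4: Lagos -> Denver. Judy is in Denver.
After move 5: Denver -> Madrid. Judy is in Madrid.
After move 6: Madrid -> Lagos. Judy is in Lagos.
After move 7: Lagos -> Denver. Judy is in Denver.
After move 8: Denver -> Lagos. Judy is in Lagos.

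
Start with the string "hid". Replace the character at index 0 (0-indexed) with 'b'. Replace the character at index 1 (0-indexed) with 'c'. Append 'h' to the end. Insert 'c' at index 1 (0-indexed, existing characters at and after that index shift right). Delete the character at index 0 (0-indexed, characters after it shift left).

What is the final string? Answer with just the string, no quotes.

Applying each edit step by step:
Start: "hid"
Op 1 (replace idx 0: 'h' -> 'b'): "hid" -> "bid"
Op 2 (replace idx 1: 'i' -> 'c'): "bid" -> "bcd"
Op 3 (append 'h'): "bcd" -> "bcdh"
Op 4 (insert 'c' at idx 1): "bcdh" -> "bccdh"
Op 5 (delete idx 0 = 'b'): "bccdh" -> "ccdh"

Answer: ccdh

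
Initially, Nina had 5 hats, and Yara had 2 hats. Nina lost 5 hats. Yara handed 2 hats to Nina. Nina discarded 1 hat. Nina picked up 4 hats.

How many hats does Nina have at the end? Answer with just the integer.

Tracking counts step by step:
Start: Nina=5, Yara=2
Event 1 (Nina -5): Nina: 5 -> 0. State: Nina=0, Yara=2
Event 2 (Yara -> Nina, 2): Yara: 2 -> 0, Nina: 0 -> 2. State: Nina=2, Yara=0
Event 3 (Nina -1): Nina: 2 -> 1. State: Nina=1, Yara=0
Event 4 (Nina +4): Nina: 1 -> 5. State: Nina=5, Yara=0

Nina's final count: 5

Answer: 5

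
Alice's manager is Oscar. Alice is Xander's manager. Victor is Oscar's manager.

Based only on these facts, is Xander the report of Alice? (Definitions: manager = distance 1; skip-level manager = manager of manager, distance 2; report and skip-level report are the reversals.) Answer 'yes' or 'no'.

Reconstructing the manager chain from the given facts:
  Victor -> Oscar -> Alice -> Xander
(each arrow means 'manager of the next')
Positions in the chain (0 = top):
  position of Victor: 0
  position of Oscar: 1
  position of Alice: 2
  position of Xander: 3

Xander is at position 3, Alice is at position 2; signed distance (j - i) = -1.
'report' requires j - i = -1. Actual distance is -1, so the relation HOLDS.

Answer: yes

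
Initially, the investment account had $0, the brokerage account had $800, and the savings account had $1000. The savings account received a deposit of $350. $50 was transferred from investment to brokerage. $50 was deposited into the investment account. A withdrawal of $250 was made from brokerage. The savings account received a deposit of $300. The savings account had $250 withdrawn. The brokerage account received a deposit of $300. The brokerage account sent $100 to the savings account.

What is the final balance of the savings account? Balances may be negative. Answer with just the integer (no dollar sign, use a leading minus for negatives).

Answer: 1500

Derivation:
Tracking account balances step by step:
Start: investment=0, brokerage=800, savings=1000
Event 1 (deposit 350 to savings): savings: 1000 + 350 = 1350. Balances: investment=0, brokerage=800, savings=1350
Event 2 (transfer 50 investment -> brokerage): investment: 0 - 50 = -50, brokerage: 800 + 50 = 850. Balances: investment=-50, brokerage=850, savings=1350
Event 3 (deposit 50 to investment): investment: -50 + 50 = 0. Balances: investment=0, brokerage=850, savings=1350
Event 4 (withdraw 250 from brokerage): brokerage: 850 - 250 = 600. Balances: investment=0, brokerage=600, savings=1350
Event 5 (deposit 300 to savings): savings: 1350 + 300 = 1650. Balances: investment=0, brokerage=600, savings=1650
Event 6 (withdraw 250 from savings): savings: 1650 - 250 = 1400. Balances: investment=0, brokerage=600, savings=1400
Event 7 (deposit 300 to brokerage): brokerage: 600 + 300 = 900. Balances: investment=0, brokerage=900, savings=1400
Event 8 (transfer 100 brokerage -> savings): brokerage: 900 - 100 = 800, savings: 1400 + 100 = 1500. Balances: investment=0, brokerage=800, savings=1500

Final balance of savings: 1500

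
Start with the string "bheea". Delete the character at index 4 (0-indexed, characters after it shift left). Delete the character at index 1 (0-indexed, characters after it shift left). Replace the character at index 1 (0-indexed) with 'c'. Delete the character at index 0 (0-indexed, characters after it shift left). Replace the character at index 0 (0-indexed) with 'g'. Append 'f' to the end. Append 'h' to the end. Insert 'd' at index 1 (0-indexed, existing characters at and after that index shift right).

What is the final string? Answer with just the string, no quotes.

Answer: gdefh

Derivation:
Applying each edit step by step:
Start: "bheea"
Op 1 (delete idx 4 = 'a'): "bheea" -> "bhee"
Op 2 (delete idx 1 = 'h'): "bhee" -> "bee"
Op 3 (replace idx 1: 'e' -> 'c'): "bee" -> "bce"
Op 4 (delete idx 0 = 'b'): "bce" -> "ce"
Op 5 (replace idx 0: 'c' -> 'g'): "ce" -> "ge"
Op 6 (append 'f'): "ge" -> "gef"
Op 7 (append 'h'): "gef" -> "gefh"
Op 8 (insert 'd' at idx 1): "gefh" -> "gdefh"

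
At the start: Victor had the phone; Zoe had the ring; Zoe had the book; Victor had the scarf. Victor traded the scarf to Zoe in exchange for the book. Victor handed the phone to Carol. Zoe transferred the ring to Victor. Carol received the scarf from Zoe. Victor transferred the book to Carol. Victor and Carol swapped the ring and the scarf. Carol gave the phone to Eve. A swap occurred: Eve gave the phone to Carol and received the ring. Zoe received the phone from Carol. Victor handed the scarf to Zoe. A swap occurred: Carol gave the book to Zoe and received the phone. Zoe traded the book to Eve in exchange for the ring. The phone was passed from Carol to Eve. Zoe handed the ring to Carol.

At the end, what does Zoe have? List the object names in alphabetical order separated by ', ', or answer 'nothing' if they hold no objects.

Tracking all object holders:
Start: phone:Victor, ring:Zoe, book:Zoe, scarf:Victor
Event 1 (swap scarf<->book: now scarf:Zoe, book:Victor). State: phone:Victor, ring:Zoe, book:Victor, scarf:Zoe
Event 2 (give phone: Victor -> Carol). State: phone:Carol, ring:Zoe, book:Victor, scarf:Zoe
Event 3 (give ring: Zoe -> Victor). State: phone:Carol, ring:Victor, book:Victor, scarf:Zoe
Event 4 (give scarf: Zoe -> Carol). State: phone:Carol, ring:Victor, book:Victor, scarf:Carol
Event 5 (give book: Victor -> Carol). State: phone:Carol, ring:Victor, book:Carol, scarf:Carol
Event 6 (swap ring<->scarf: now ring:Carol, scarf:Victor). State: phone:Carol, ring:Carol, book:Carol, scarf:Victor
Event 7 (give phone: Carol -> Eve). State: phone:Eve, ring:Carol, book:Carol, scarf:Victor
Event 8 (swap phone<->ring: now phone:Carol, ring:Eve). State: phone:Carol, ring:Eve, book:Carol, scarf:Victor
Event 9 (give phone: Carol -> Zoe). State: phone:Zoe, ring:Eve, book:Carol, scarf:Victor
Event 10 (give scarf: Victor -> Zoe). State: phone:Zoe, ring:Eve, book:Carol, scarf:Zoe
Event 11 (swap book<->phone: now book:Zoe, phone:Carol). State: phone:Carol, ring:Eve, book:Zoe, scarf:Zoe
Event 12 (swap book<->ring: now book:Eve, ring:Zoe). State: phone:Carol, ring:Zoe, book:Eve, scarf:Zoe
Event 13 (give phone: Carol -> Eve). State: phone:Eve, ring:Zoe, book:Eve, scarf:Zoe
Event 14 (give ring: Zoe -> Carol). State: phone:Eve, ring:Carol, book:Eve, scarf:Zoe

Final state: phone:Eve, ring:Carol, book:Eve, scarf:Zoe
Zoe holds: scarf.

Answer: scarf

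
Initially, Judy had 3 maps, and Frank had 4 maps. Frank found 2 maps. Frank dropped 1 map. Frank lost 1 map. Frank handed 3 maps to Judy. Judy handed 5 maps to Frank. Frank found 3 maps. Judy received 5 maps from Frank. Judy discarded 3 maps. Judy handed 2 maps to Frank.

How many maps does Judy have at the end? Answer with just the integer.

Tracking counts step by step:
Start: Judy=3, Frank=4
Event 1 (Frank +2): Frank: 4 -> 6. State: Judy=3, Frank=6
Event 2 (Frank -1): Frank: 6 -> 5. State: Judy=3, Frank=5
Event 3 (Frank -1): Frank: 5 -> 4. State: Judy=3, Frank=4
Event 4 (Frank -> Judy, 3): Frank: 4 -> 1, Judy: 3 -> 6. State: Judy=6, Frank=1
Event 5 (Judy -> Frank, 5): Judy: 6 -> 1, Frank: 1 -> 6. State: Judy=1, Frank=6
Event 6 (Frank +3): Frank: 6 -> 9. State: Judy=1, Frank=9
Event 7 (Frank -> Judy, 5): Frank: 9 -> 4, Judy: 1 -> 6. State: Judy=6, Frank=4
Event 8 (Judy -3): Judy: 6 -> 3. State: Judy=3, Frank=4
Event 9 (Judy -> Frank, 2): Judy: 3 -> 1, Frank: 4 -> 6. State: Judy=1, Frank=6

Judy's final count: 1

Answer: 1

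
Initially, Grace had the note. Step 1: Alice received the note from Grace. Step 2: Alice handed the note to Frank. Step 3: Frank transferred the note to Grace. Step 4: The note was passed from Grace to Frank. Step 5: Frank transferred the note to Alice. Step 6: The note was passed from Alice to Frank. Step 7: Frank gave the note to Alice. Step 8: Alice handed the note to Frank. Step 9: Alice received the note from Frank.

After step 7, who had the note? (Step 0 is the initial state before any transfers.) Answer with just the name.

Tracking the note holder through step 7:
After step 0 (start): Grace
After step 1: Alice
After step 2: Frank
After step 3: Grace
After step 4: Frank
After step 5: Alice
After step 6: Frank
After step 7: Alice

At step 7, the holder is Alice.

Answer: Alice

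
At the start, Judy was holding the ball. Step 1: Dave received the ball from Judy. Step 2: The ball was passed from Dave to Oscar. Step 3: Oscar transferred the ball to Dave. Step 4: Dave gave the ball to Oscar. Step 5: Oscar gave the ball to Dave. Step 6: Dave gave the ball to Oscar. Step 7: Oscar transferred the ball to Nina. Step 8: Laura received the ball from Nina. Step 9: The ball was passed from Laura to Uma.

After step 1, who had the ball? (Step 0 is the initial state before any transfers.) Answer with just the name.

Tracking the ball holder through step 1:
After step 0 (start): Judy
After step 1: Dave

At step 1, the holder is Dave.

Answer: Dave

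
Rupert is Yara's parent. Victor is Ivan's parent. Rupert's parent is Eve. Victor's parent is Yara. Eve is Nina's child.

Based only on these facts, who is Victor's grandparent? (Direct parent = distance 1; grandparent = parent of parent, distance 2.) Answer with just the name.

Answer: Rupert

Derivation:
Reconstructing the parent chain from the given facts:
  Nina -> Eve -> Rupert -> Yara -> Victor -> Ivan
(each arrow means 'parent of the next')
Positions in the chain (0 = top):
  position of Nina: 0
  position of Eve: 1
  position of Rupert: 2
  position of Yara: 3
  position of Victor: 4
  position of Ivan: 5

Victor is at position 4; the grandparent is 2 steps up the chain, i.e. position 2: Rupert.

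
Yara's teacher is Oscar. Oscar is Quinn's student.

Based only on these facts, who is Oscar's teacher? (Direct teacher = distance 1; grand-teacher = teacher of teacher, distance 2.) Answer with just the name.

Reconstructing the teacher chain from the given facts:
  Quinn -> Oscar -> Yara
(each arrow means 'teacher of the next')
Positions in the chain (0 = top):
  position of Quinn: 0
  position of Oscar: 1
  position of Yara: 2

Oscar is at position 1; the teacher is 1 step up the chain, i.e. position 0: Quinn.

Answer: Quinn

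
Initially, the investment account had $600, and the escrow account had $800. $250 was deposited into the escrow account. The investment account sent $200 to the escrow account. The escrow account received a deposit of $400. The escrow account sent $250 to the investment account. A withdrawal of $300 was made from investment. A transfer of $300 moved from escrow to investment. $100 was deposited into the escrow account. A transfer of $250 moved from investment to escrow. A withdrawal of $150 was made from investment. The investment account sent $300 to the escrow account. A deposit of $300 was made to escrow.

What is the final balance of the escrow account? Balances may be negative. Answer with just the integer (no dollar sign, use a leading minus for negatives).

Answer: 2050

Derivation:
Tracking account balances step by step:
Start: investment=600, escrow=800
Event 1 (deposit 250 to escrow): escrow: 800 + 250 = 1050. Balances: investment=600, escrow=1050
Event 2 (transfer 200 investment -> escrow): investment: 600 - 200 = 400, escrow: 1050 + 200 = 1250. Balances: investment=400, escrow=1250
Event 3 (deposit 400 to escrow): escrow: 1250 + 400 = 1650. Balances: investment=400, escrow=1650
Event 4 (transfer 250 escrow -> investment): escrow: 1650 - 250 = 1400, investment: 400 + 250 = 650. Balances: investment=650, escrow=1400
Event 5 (withdraw 300 from investment): investment: 650 - 300 = 350. Balances: investment=350, escrow=1400
Event 6 (transfer 300 escrow -> investment): escrow: 1400 - 300 = 1100, investment: 350 + 300 = 650. Balances: investment=650, escrow=1100
Event 7 (deposit 100 to escrow): escrow: 1100 + 100 = 1200. Balances: investment=650, escrow=1200
Event 8 (transfer 250 investment -> escrow): investment: 650 - 250 = 400, escrow: 1200 + 250 = 1450. Balances: investment=400, escrow=1450
Event 9 (withdraw 150 from investment): investment: 400 - 150 = 250. Balances: investment=250, escrow=1450
Event 10 (transfer 300 investment -> escrow): investment: 250 - 300 = -50, escrow: 1450 + 300 = 1750. Balances: investment=-50, escrow=1750
Event 11 (deposit 300 to escrow): escrow: 1750 + 300 = 2050. Balances: investment=-50, escrow=2050

Final balance of escrow: 2050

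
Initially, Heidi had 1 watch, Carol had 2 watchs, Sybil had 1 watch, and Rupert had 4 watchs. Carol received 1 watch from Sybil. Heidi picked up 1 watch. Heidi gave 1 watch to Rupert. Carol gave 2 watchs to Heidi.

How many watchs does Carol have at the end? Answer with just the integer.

Tracking counts step by step:
Start: Heidi=1, Carol=2, Sybil=1, Rupert=4
Event 1 (Sybil -> Carol, 1): Sybil: 1 -> 0, Carol: 2 -> 3. State: Heidi=1, Carol=3, Sybil=0, Rupert=4
Event 2 (Heidi +1): Heidi: 1 -> 2. State: Heidi=2, Carol=3, Sybil=0, Rupert=4
Event 3 (Heidi -> Rupert, 1): Heidi: 2 -> 1, Rupert: 4 -> 5. State: Heidi=1, Carol=3, Sybil=0, Rupert=5
Event 4 (Carol -> Heidi, 2): Carol: 3 -> 1, Heidi: 1 -> 3. State: Heidi=3, Carol=1, Sybil=0, Rupert=5

Carol's final count: 1

Answer: 1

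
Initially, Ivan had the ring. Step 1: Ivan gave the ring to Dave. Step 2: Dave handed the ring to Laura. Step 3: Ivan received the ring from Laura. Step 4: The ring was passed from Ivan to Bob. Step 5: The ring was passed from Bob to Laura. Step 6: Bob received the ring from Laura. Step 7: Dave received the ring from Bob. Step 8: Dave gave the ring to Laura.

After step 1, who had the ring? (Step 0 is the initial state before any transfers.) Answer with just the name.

Answer: Dave

Derivation:
Tracking the ring holder through step 1:
After step 0 (start): Ivan
After step 1: Dave

At step 1, the holder is Dave.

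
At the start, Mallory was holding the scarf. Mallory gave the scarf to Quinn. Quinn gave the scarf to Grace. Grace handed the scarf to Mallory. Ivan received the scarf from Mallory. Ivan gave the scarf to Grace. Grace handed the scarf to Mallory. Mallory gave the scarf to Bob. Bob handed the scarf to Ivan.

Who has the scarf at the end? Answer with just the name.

Answer: Ivan

Derivation:
Tracking the scarf through each event:
Start: Mallory has the scarf.
After event 1: Quinn has the scarf.
After event 2: Grace has the scarf.
After event 3: Mallory has the scarf.
After event 4: Ivan has the scarf.
After event 5: Grace has the scarf.
After event 6: Mallory has the scarf.
After event 7: Bob has the scarf.
After event 8: Ivan has the scarf.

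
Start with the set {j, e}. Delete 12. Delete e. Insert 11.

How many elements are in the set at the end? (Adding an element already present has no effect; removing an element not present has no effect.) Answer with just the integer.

Tracking the set through each operation:
Start: {e, j}
Event 1 (remove 12): not present, no change. Set: {e, j}
Event 2 (remove e): removed. Set: {j}
Event 3 (add 11): added. Set: {11, j}

Final set: {11, j} (size 2)

Answer: 2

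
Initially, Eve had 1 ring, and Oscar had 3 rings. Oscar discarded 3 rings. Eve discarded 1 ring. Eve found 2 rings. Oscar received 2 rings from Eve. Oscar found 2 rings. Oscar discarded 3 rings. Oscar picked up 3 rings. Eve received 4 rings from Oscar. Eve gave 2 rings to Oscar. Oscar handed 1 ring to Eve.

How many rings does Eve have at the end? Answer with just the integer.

Answer: 3

Derivation:
Tracking counts step by step:
Start: Eve=1, Oscar=3
Event 1 (Oscar -3): Oscar: 3 -> 0. State: Eve=1, Oscar=0
Event 2 (Eve -1): Eve: 1 -> 0. State: Eve=0, Oscar=0
Event 3 (Eve +2): Eve: 0 -> 2. State: Eve=2, Oscar=0
Event 4 (Eve -> Oscar, 2): Eve: 2 -> 0, Oscar: 0 -> 2. State: Eve=0, Oscar=2
Event 5 (Oscar +2): Oscar: 2 -> 4. State: Eve=0, Oscar=4
Event 6 (Oscar -3): Oscar: 4 -> 1. State: Eve=0, Oscar=1
Event 7 (Oscar +3): Oscar: 1 -> 4. State: Eve=0, Oscar=4
Event 8 (Oscar -> Eve, 4): Oscar: 4 -> 0, Eve: 0 -> 4. State: Eve=4, Oscar=0
Event 9 (Eve -> Oscar, 2): Eve: 4 -> 2, Oscar: 0 -> 2. State: Eve=2, Oscar=2
Event 10 (Oscar -> Eve, 1): Oscar: 2 -> 1, Eve: 2 -> 3. State: Eve=3, Oscar=1

Eve's final count: 3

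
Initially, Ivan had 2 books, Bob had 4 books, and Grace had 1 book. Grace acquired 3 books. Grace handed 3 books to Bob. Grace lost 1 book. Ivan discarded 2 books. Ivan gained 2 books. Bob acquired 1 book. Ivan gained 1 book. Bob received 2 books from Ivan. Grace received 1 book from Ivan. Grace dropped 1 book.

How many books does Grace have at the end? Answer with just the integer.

Answer: 0

Derivation:
Tracking counts step by step:
Start: Ivan=2, Bob=4, Grace=1
Event 1 (Grace +3): Grace: 1 -> 4. State: Ivan=2, Bob=4, Grace=4
Event 2 (Grace -> Bob, 3): Grace: 4 -> 1, Bob: 4 -> 7. State: Ivan=2, Bob=7, Grace=1
Event 3 (Grace -1): Grace: 1 -> 0. State: Ivan=2, Bob=7, Grace=0
Event 4 (Ivan -2): Ivan: 2 -> 0. State: Ivan=0, Bob=7, Grace=0
Event 5 (Ivan +2): Ivan: 0 -> 2. State: Ivan=2, Bob=7, Grace=0
Event 6 (Bob +1): Bob: 7 -> 8. State: Ivan=2, Bob=8, Grace=0
Event 7 (Ivan +1): Ivan: 2 -> 3. State: Ivan=3, Bob=8, Grace=0
Event 8 (Ivan -> Bob, 2): Ivan: 3 -> 1, Bob: 8 -> 10. State: Ivan=1, Bob=10, Grace=0
Event 9 (Ivan -> Grace, 1): Ivan: 1 -> 0, Grace: 0 -> 1. State: Ivan=0, Bob=10, Grace=1
Event 10 (Grace -1): Grace: 1 -> 0. State: Ivan=0, Bob=10, Grace=0

Grace's final count: 0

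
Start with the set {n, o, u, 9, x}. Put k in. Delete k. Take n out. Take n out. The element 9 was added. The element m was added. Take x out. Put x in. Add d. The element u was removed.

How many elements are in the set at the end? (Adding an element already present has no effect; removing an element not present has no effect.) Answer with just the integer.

Tracking the set through each operation:
Start: {9, n, o, u, x}
Event 1 (add k): added. Set: {9, k, n, o, u, x}
Event 2 (remove k): removed. Set: {9, n, o, u, x}
Event 3 (remove n): removed. Set: {9, o, u, x}
Event 4 (remove n): not present, no change. Set: {9, o, u, x}
Event 5 (add 9): already present, no change. Set: {9, o, u, x}
Event 6 (add m): added. Set: {9, m, o, u, x}
Event 7 (remove x): removed. Set: {9, m, o, u}
Event 8 (add x): added. Set: {9, m, o, u, x}
Event 9 (add d): added. Set: {9, d, m, o, u, x}
Event 10 (remove u): removed. Set: {9, d, m, o, x}

Final set: {9, d, m, o, x} (size 5)

Answer: 5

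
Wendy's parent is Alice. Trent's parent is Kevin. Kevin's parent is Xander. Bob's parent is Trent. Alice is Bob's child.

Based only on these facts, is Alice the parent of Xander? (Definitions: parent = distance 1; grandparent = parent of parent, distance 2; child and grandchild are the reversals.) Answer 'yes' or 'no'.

Reconstructing the parent chain from the given facts:
  Xander -> Kevin -> Trent -> Bob -> Alice -> Wendy
(each arrow means 'parent of the next')
Positions in the chain (0 = top):
  position of Xander: 0
  position of Kevin: 1
  position of Trent: 2
  position of Bob: 3
  position of Alice: 4
  position of Wendy: 5

Alice is at position 4, Xander is at position 0; signed distance (j - i) = -4.
'parent' requires j - i = 1. Actual distance is -4, so the relation does NOT hold.

Answer: no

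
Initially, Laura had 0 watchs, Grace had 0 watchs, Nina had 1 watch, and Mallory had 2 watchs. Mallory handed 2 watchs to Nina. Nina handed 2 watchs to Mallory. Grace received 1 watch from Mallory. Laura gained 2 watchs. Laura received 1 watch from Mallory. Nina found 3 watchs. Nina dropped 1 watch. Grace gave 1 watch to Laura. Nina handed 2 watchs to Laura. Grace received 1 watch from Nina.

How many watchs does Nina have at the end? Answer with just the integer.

Tracking counts step by step:
Start: Laura=0, Grace=0, Nina=1, Mallory=2
Event 1 (Mallory -> Nina, 2): Mallory: 2 -> 0, Nina: 1 -> 3. State: Laura=0, Grace=0, Nina=3, Mallory=0
Event 2 (Nina -> Mallory, 2): Nina: 3 -> 1, Mallory: 0 -> 2. State: Laura=0, Grace=0, Nina=1, Mallory=2
Event 3 (Mallory -> Grace, 1): Mallory: 2 -> 1, Grace: 0 -> 1. State: Laura=0, Grace=1, Nina=1, Mallory=1
Event 4 (Laura +2): Laura: 0 -> 2. State: Laura=2, Grace=1, Nina=1, Mallory=1
Event 5 (Mallory -> Laura, 1): Mallory: 1 -> 0, Laura: 2 -> 3. State: Laura=3, Grace=1, Nina=1, Mallory=0
Event 6 (Nina +3): Nina: 1 -> 4. State: Laura=3, Grace=1, Nina=4, Mallory=0
Event 7 (Nina -1): Nina: 4 -> 3. State: Laura=3, Grace=1, Nina=3, Mallory=0
Event 8 (Grace -> Laura, 1): Grace: 1 -> 0, Laura: 3 -> 4. State: Laura=4, Grace=0, Nina=3, Mallory=0
Event 9 (Nina -> Laura, 2): Nina: 3 -> 1, Laura: 4 -> 6. State: Laura=6, Grace=0, Nina=1, Mallory=0
Event 10 (Nina -> Grace, 1): Nina: 1 -> 0, Grace: 0 -> 1. State: Laura=6, Grace=1, Nina=0, Mallory=0

Nina's final count: 0

Answer: 0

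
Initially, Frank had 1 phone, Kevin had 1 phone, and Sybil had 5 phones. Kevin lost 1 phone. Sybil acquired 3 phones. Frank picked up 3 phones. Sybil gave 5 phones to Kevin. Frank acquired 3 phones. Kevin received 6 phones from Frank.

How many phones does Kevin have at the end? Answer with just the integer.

Tracking counts step by step:
Start: Frank=1, Kevin=1, Sybil=5
Event 1 (Kevin -1): Kevin: 1 -> 0. State: Frank=1, Kevin=0, Sybil=5
Event 2 (Sybil +3): Sybil: 5 -> 8. State: Frank=1, Kevin=0, Sybil=8
Event 3 (Frank +3): Frank: 1 -> 4. State: Frank=4, Kevin=0, Sybil=8
Event 4 (Sybil -> Kevin, 5): Sybil: 8 -> 3, Kevin: 0 -> 5. State: Frank=4, Kevin=5, Sybil=3
Event 5 (Frank +3): Frank: 4 -> 7. State: Frank=7, Kevin=5, Sybil=3
Event 6 (Frank -> Kevin, 6): Frank: 7 -> 1, Kevin: 5 -> 11. State: Frank=1, Kevin=11, Sybil=3

Kevin's final count: 11

Answer: 11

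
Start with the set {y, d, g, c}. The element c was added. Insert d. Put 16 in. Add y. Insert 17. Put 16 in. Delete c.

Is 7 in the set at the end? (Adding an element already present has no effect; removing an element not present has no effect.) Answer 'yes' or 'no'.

Answer: no

Derivation:
Tracking the set through each operation:
Start: {c, d, g, y}
Event 1 (add c): already present, no change. Set: {c, d, g, y}
Event 2 (add d): already present, no change. Set: {c, d, g, y}
Event 3 (add 16): added. Set: {16, c, d, g, y}
Event 4 (add y): already present, no change. Set: {16, c, d, g, y}
Event 5 (add 17): added. Set: {16, 17, c, d, g, y}
Event 6 (add 16): already present, no change. Set: {16, 17, c, d, g, y}
Event 7 (remove c): removed. Set: {16, 17, d, g, y}

Final set: {16, 17, d, g, y} (size 5)
7 is NOT in the final set.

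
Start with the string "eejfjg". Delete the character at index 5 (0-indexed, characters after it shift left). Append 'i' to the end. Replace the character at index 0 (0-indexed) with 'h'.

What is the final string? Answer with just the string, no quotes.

Applying each edit step by step:
Start: "eejfjg"
Op 1 (delete idx 5 = 'g'): "eejfjg" -> "eejfj"
Op 2 (append 'i'): "eejfj" -> "eejfji"
Op 3 (replace idx 0: 'e' -> 'h'): "eejfji" -> "hejfji"

Answer: hejfji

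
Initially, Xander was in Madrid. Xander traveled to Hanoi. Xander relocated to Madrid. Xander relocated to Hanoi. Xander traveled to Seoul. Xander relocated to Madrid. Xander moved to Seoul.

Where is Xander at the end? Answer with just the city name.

Answer: Seoul

Derivation:
Tracking Xander's location:
Start: Xander is in Madrid.
After move 1: Madrid -> Hanoi. Xander is in Hanoi.
After move 2: Hanoi -> Madrid. Xander is in Madrid.
After move 3: Madrid -> Hanoi. Xander is in Hanoi.
After move 4: Hanoi -> Seoul. Xander is in Seoul.
After move 5: Seoul -> Madrid. Xander is in Madrid.
After move 6: Madrid -> Seoul. Xander is in Seoul.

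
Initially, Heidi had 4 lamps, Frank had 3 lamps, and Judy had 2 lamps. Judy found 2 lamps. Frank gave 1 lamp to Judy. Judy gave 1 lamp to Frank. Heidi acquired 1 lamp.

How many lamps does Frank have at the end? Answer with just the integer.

Answer: 3

Derivation:
Tracking counts step by step:
Start: Heidi=4, Frank=3, Judy=2
Event 1 (Judy +2): Judy: 2 -> 4. State: Heidi=4, Frank=3, Judy=4
Event 2 (Frank -> Judy, 1): Frank: 3 -> 2, Judy: 4 -> 5. State: Heidi=4, Frank=2, Judy=5
Event 3 (Judy -> Frank, 1): Judy: 5 -> 4, Frank: 2 -> 3. State: Heidi=4, Frank=3, Judy=4
Event 4 (Heidi +1): Heidi: 4 -> 5. State: Heidi=5, Frank=3, Judy=4

Frank's final count: 3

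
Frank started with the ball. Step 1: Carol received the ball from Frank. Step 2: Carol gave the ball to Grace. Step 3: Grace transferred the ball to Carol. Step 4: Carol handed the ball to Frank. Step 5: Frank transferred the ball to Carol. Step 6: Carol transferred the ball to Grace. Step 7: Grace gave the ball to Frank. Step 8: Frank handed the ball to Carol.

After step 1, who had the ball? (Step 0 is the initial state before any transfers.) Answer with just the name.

Tracking the ball holder through step 1:
After step 0 (start): Frank
After step 1: Carol

At step 1, the holder is Carol.

Answer: Carol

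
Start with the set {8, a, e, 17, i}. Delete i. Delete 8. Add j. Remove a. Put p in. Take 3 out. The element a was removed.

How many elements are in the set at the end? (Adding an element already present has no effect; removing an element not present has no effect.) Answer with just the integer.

Tracking the set through each operation:
Start: {17, 8, a, e, i}
Event 1 (remove i): removed. Set: {17, 8, a, e}
Event 2 (remove 8): removed. Set: {17, a, e}
Event 3 (add j): added. Set: {17, a, e, j}
Event 4 (remove a): removed. Set: {17, e, j}
Event 5 (add p): added. Set: {17, e, j, p}
Event 6 (remove 3): not present, no change. Set: {17, e, j, p}
Event 7 (remove a): not present, no change. Set: {17, e, j, p}

Final set: {17, e, j, p} (size 4)

Answer: 4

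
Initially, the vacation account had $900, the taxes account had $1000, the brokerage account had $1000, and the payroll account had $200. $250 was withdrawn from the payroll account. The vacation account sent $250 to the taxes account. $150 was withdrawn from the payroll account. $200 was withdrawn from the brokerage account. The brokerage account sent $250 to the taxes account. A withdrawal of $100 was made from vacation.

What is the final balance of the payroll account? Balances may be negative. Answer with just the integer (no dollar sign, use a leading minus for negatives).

Answer: -200

Derivation:
Tracking account balances step by step:
Start: vacation=900, taxes=1000, brokerage=1000, payroll=200
Event 1 (withdraw 250 from payroll): payroll: 200 - 250 = -50. Balances: vacation=900, taxes=1000, brokerage=1000, payroll=-50
Event 2 (transfer 250 vacation -> taxes): vacation: 900 - 250 = 650, taxes: 1000 + 250 = 1250. Balances: vacation=650, taxes=1250, brokerage=1000, payroll=-50
Event 3 (withdraw 150 from payroll): payroll: -50 - 150 = -200. Balances: vacation=650, taxes=1250, brokerage=1000, payroll=-200
Event 4 (withdraw 200 from brokerage): brokerage: 1000 - 200 = 800. Balances: vacation=650, taxes=1250, brokerage=800, payroll=-200
Event 5 (transfer 250 brokerage -> taxes): brokerage: 800 - 250 = 550, taxes: 1250 + 250 = 1500. Balances: vacation=650, taxes=1500, brokerage=550, payroll=-200
Event 6 (withdraw 100 from vacation): vacation: 650 - 100 = 550. Balances: vacation=550, taxes=1500, brokerage=550, payroll=-200

Final balance of payroll: -200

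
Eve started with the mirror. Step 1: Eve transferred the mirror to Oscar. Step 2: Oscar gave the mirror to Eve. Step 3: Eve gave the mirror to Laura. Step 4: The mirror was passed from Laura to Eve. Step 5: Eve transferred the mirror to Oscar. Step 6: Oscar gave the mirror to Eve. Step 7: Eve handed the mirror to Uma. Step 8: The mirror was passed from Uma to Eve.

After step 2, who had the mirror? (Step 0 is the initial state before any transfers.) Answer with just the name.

Tracking the mirror holder through step 2:
After step 0 (start): Eve
After step 1: Oscar
After step 2: Eve

At step 2, the holder is Eve.

Answer: Eve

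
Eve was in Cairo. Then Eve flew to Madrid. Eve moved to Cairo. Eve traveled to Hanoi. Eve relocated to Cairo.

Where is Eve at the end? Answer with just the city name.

Answer: Cairo

Derivation:
Tracking Eve's location:
Start: Eve is in Cairo.
After move 1: Cairo -> Madrid. Eve is in Madrid.
After move 2: Madrid -> Cairo. Eve is in Cairo.
After move 3: Cairo -> Hanoi. Eve is in Hanoi.
After move 4: Hanoi -> Cairo. Eve is in Cairo.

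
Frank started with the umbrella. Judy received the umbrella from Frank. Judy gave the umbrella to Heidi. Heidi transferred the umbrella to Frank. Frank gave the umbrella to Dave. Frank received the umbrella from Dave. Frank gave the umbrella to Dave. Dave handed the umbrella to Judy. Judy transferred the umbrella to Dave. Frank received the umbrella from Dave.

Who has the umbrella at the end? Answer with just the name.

Answer: Frank

Derivation:
Tracking the umbrella through each event:
Start: Frank has the umbrella.
After event 1: Judy has the umbrella.
After event 2: Heidi has the umbrella.
After event 3: Frank has the umbrella.
After event 4: Dave has the umbrella.
After event 5: Frank has the umbrella.
After event 6: Dave has the umbrella.
After event 7: Judy has the umbrella.
After event 8: Dave has the umbrella.
After event 9: Frank has the umbrella.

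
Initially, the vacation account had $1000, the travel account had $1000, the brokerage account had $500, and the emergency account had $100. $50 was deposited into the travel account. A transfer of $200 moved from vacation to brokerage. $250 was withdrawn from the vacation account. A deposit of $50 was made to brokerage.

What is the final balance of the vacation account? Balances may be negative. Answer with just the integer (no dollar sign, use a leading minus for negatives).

Tracking account balances step by step:
Start: vacation=1000, travel=1000, brokerage=500, emergency=100
Event 1 (deposit 50 to travel): travel: 1000 + 50 = 1050. Balances: vacation=1000, travel=1050, brokerage=500, emergency=100
Event 2 (transfer 200 vacation -> brokerage): vacation: 1000 - 200 = 800, brokerage: 500 + 200 = 700. Balances: vacation=800, travel=1050, brokerage=700, emergency=100
Event 3 (withdraw 250 from vacation): vacation: 800 - 250 = 550. Balances: vacation=550, travel=1050, brokerage=700, emergency=100
Event 4 (deposit 50 to brokerage): brokerage: 700 + 50 = 750. Balances: vacation=550, travel=1050, brokerage=750, emergency=100

Final balance of vacation: 550

Answer: 550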